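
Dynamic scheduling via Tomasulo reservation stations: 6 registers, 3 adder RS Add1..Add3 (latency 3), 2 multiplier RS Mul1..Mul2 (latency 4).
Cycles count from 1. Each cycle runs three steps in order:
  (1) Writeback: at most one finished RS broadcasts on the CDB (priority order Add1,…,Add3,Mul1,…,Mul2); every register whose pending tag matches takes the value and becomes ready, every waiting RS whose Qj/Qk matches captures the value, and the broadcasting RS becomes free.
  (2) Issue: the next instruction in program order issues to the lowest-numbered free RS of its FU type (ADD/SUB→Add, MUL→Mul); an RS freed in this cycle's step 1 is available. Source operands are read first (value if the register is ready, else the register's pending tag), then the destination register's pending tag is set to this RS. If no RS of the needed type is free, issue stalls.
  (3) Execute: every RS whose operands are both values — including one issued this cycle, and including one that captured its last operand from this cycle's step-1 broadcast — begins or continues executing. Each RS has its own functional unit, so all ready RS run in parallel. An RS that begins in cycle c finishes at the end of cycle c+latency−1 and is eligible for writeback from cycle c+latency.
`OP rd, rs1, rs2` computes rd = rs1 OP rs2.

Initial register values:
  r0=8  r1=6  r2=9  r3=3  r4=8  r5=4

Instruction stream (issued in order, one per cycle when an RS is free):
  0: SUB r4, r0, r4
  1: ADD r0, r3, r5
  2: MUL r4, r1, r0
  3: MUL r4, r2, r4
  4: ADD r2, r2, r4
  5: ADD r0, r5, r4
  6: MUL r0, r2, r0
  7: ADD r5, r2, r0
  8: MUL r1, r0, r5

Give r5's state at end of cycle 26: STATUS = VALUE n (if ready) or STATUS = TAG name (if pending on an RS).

STATUS = VALUE 148221

cycle 1: issue SUB r4<-Add1 // r0:8,r1:6,r2:9,r3:3,r4:Add1,r5:4
cycle 2: issue ADD r0<-Add2 // r0:Add2,r1:6,r2:9,r3:3,r4:Add1,r5:4
cycle 3: issue MUL r4<-Mul1 // r0:Add2,r1:6,r2:9,r3:3,r4:Mul1,r5:4
cycle 4: CDB Add1=0; issue MUL r4<-Mul2 // r0:Add2,r1:6,r2:9,r3:3,r4:Mul2,r5:4
cycle 5: CDB Add2=7; issue ADD r2<-Add1 // r0:7,r1:6,r2:Add1,r3:3,r4:Mul2,r5:4
cycle 6: issue ADD r0<-Add2 // r0:Add2,r1:6,r2:Add1,r3:3,r4:Mul2,r5:4
cycle 7: stall // r0:Add2,r1:6,r2:Add1,r3:3,r4:Mul2,r5:4
cycle 8: stall // r0:Add2,r1:6,r2:Add1,r3:3,r4:Mul2,r5:4
cycle 9: CDB Mul1=42; issue MUL r0<-Mul1 // r0:Mul1,r1:6,r2:Add1,r3:3,r4:Mul2,r5:4
cycle 10: issue ADD r5<-Add3 // r0:Mul1,r1:6,r2:Add1,r3:3,r4:Mul2,r5:Add3
cycle 11: stall // r0:Mul1,r1:6,r2:Add1,r3:3,r4:Mul2,r5:Add3
cycle 12: stall // r0:Mul1,r1:6,r2:Add1,r3:3,r4:Mul2,r5:Add3
cycle 13: CDB Mul2=378; issue MUL r1<-Mul2 // r0:Mul1,r1:Mul2,r2:Add1,r3:3,r4:378,r5:Add3
cycle 14: - // r0:Mul1,r1:Mul2,r2:Add1,r3:3,r4:378,r5:Add3
cycle 15: - // r0:Mul1,r1:Mul2,r2:Add1,r3:3,r4:378,r5:Add3
cycle 16: CDB Add1=387 // r0:Mul1,r1:Mul2,r2:387,r3:3,r4:378,r5:Add3
cycle 17: CDB Add2=382 // r0:Mul1,r1:Mul2,r2:387,r3:3,r4:378,r5:Add3
cycle 18: - // r0:Mul1,r1:Mul2,r2:387,r3:3,r4:378,r5:Add3
cycle 19: - // r0:Mul1,r1:Mul2,r2:387,r3:3,r4:378,r5:Add3
cycle 20: - // r0:Mul1,r1:Mul2,r2:387,r3:3,r4:378,r5:Add3
cycle 21: CDB Mul1=147834 // r0:147834,r1:Mul2,r2:387,r3:3,r4:378,r5:Add3
cycle 22: - // r0:147834,r1:Mul2,r2:387,r3:3,r4:378,r5:Add3
cycle 23: - // r0:147834,r1:Mul2,r2:387,r3:3,r4:378,r5:Add3
cycle 24: CDB Add3=148221 // r0:147834,r1:Mul2,r2:387,r3:3,r4:378,r5:148221
cycle 25: - // r0:147834,r1:Mul2,r2:387,r3:3,r4:378,r5:148221
cycle 26: - // r0:147834,r1:Mul2,r2:387,r3:3,r4:378,r5:148221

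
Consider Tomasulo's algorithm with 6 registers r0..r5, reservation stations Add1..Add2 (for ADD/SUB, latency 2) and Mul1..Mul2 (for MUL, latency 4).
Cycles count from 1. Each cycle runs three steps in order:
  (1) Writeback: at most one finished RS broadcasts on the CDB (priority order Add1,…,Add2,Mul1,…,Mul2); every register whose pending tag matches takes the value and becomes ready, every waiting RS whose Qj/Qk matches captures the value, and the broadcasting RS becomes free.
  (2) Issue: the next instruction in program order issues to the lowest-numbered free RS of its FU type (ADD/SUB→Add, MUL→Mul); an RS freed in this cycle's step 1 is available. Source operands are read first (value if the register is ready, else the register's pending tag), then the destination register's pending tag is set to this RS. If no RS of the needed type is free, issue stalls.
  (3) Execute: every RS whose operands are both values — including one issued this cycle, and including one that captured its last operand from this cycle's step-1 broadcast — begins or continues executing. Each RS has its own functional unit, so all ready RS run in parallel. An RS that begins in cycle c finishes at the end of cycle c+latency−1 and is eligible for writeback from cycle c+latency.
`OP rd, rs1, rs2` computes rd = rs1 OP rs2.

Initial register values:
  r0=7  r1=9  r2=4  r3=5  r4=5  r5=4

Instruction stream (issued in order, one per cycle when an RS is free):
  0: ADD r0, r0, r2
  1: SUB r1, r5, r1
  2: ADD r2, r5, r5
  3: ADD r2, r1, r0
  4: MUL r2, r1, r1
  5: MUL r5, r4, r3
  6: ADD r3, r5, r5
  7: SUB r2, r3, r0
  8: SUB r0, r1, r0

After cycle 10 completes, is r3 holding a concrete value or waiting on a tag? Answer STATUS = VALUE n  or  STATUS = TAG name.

STATUS = TAG Add1

  c1: issue ADD r0<-Add1  regs: r0:Add1,r1:9,r2:4,r3:5,r4:5,r5:4
  c2: issue SUB r1<-Add2  regs: r0:Add1,r1:Add2,r2:4,r3:5,r4:5,r5:4
  c3: CDB Add1=11; issue ADD r2<-Add1  regs: r0:11,r1:Add2,r2:Add1,r3:5,r4:5,r5:4
  c4: CDB Add2=-5; issue ADD r2<-Add2  regs: r0:11,r1:-5,r2:Add2,r3:5,r4:5,r5:4
  c5: CDB Add1=8; issue MUL r2<-Mul1  regs: r0:11,r1:-5,r2:Mul1,r3:5,r4:5,r5:4
  c6: CDB Add2=6; issue MUL r5<-Mul2  regs: r0:11,r1:-5,r2:Mul1,r3:5,r4:5,r5:Mul2
  c7: issue ADD r3<-Add1  regs: r0:11,r1:-5,r2:Mul1,r3:Add1,r4:5,r5:Mul2
  c8: issue SUB r2<-Add2  regs: r0:11,r1:-5,r2:Add2,r3:Add1,r4:5,r5:Mul2
  c9: CDB Mul1=25; stall  regs: r0:11,r1:-5,r2:Add2,r3:Add1,r4:5,r5:Mul2
  c10: CDB Mul2=25; stall  regs: r0:11,r1:-5,r2:Add2,r3:Add1,r4:5,r5:25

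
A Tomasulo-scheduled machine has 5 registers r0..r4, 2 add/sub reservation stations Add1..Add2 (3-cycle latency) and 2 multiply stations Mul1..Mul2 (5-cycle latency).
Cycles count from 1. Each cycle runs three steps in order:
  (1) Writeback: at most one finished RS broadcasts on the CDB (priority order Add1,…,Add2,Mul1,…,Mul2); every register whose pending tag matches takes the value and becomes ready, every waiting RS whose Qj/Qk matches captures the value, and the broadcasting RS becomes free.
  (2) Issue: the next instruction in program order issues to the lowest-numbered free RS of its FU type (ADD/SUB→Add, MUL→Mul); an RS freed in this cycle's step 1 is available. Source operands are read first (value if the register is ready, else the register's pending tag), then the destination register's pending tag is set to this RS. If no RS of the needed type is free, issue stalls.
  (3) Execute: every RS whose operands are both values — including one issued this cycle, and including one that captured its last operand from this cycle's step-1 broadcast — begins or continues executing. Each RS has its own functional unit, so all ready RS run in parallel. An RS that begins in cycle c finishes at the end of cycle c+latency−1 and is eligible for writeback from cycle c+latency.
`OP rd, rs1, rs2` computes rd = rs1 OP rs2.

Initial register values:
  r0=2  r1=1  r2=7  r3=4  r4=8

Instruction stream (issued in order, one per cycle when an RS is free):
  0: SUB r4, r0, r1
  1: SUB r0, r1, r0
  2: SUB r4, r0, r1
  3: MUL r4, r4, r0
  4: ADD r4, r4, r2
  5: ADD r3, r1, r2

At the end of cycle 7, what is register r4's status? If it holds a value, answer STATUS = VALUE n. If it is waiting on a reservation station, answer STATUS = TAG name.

c1: issue SUB r4<-Add1 | r0:2,r1:1,r2:7,r3:4,r4:Add1
c2: issue SUB r0<-Add2 | r0:Add2,r1:1,r2:7,r3:4,r4:Add1
c3: stall | r0:Add2,r1:1,r2:7,r3:4,r4:Add1
c4: CDB Add1=1; issue SUB r4<-Add1 | r0:Add2,r1:1,r2:7,r3:4,r4:Add1
c5: CDB Add2=-1; issue MUL r4<-Mul1 | r0:-1,r1:1,r2:7,r3:4,r4:Mul1
c6: issue ADD r4<-Add2 | r0:-1,r1:1,r2:7,r3:4,r4:Add2
c7: stall | r0:-1,r1:1,r2:7,r3:4,r4:Add2

STATUS = TAG Add2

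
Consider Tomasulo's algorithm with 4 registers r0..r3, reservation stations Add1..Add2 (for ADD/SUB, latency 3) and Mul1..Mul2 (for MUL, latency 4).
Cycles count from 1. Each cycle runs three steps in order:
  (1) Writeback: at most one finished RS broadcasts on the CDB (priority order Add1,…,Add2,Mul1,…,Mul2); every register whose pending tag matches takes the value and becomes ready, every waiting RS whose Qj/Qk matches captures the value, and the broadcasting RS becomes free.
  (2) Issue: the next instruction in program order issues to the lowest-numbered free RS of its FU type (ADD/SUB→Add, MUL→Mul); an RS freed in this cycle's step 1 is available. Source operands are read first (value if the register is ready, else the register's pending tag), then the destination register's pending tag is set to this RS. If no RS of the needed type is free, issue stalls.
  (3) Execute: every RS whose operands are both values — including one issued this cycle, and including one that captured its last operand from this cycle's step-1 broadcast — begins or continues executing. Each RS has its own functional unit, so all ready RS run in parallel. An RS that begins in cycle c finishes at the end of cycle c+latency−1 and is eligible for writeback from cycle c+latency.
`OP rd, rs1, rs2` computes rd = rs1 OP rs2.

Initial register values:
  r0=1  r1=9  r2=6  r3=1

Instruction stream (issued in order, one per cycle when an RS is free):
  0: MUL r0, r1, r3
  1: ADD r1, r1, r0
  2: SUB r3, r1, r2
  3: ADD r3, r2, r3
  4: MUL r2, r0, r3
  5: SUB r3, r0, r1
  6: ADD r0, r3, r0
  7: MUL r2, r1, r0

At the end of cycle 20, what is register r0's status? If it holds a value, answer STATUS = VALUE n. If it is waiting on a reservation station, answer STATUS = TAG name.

STATUS = VALUE 0

  c1: issue MUL r0<-Mul1  regs: r0:Mul1,r1:9,r2:6,r3:1
  c2: issue ADD r1<-Add1  regs: r0:Mul1,r1:Add1,r2:6,r3:1
  c3: issue SUB r3<-Add2  regs: r0:Mul1,r1:Add1,r2:6,r3:Add2
  c4: stall  regs: r0:Mul1,r1:Add1,r2:6,r3:Add2
  c5: CDB Mul1=9; stall  regs: r0:9,r1:Add1,r2:6,r3:Add2
  c6: stall  regs: r0:9,r1:Add1,r2:6,r3:Add2
  c7: stall  regs: r0:9,r1:Add1,r2:6,r3:Add2
  c8: CDB Add1=18; issue ADD r3<-Add1  regs: r0:9,r1:18,r2:6,r3:Add1
  c9: issue MUL r2<-Mul1  regs: r0:9,r1:18,r2:Mul1,r3:Add1
  c10: stall  regs: r0:9,r1:18,r2:Mul1,r3:Add1
  c11: CDB Add2=12; issue SUB r3<-Add2  regs: r0:9,r1:18,r2:Mul1,r3:Add2
  c12: stall  regs: r0:9,r1:18,r2:Mul1,r3:Add2
  c13: stall  regs: r0:9,r1:18,r2:Mul1,r3:Add2
  c14: CDB Add1=18; issue ADD r0<-Add1  regs: r0:Add1,r1:18,r2:Mul1,r3:Add2
  c15: CDB Add2=-9; issue MUL r2<-Mul2  regs: r0:Add1,r1:18,r2:Mul2,r3:-9
  c16: -  regs: r0:Add1,r1:18,r2:Mul2,r3:-9
  c17: -  regs: r0:Add1,r1:18,r2:Mul2,r3:-9
  c18: CDB Add1=0  regs: r0:0,r1:18,r2:Mul2,r3:-9
  c19: CDB Mul1=162  regs: r0:0,r1:18,r2:Mul2,r3:-9
  c20: -  regs: r0:0,r1:18,r2:Mul2,r3:-9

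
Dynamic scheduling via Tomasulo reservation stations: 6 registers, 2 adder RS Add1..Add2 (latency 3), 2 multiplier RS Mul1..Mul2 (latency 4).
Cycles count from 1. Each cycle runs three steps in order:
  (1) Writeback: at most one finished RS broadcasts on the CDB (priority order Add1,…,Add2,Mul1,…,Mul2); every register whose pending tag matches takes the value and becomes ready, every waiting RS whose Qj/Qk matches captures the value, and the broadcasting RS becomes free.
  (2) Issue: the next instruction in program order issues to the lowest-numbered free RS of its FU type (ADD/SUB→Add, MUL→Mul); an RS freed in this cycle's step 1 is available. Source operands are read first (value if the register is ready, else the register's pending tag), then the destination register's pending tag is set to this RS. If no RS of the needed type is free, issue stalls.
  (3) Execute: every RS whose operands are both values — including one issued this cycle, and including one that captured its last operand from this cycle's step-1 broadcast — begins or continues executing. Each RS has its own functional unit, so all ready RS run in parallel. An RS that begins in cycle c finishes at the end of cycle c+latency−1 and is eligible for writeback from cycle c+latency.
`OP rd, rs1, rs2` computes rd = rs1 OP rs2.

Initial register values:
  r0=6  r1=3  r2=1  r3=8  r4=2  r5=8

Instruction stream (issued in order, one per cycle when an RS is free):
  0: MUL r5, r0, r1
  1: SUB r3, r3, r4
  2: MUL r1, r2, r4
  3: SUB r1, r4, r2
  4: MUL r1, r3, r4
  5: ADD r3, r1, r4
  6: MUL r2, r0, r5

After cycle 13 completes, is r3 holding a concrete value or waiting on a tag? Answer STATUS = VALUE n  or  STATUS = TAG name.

STATUS = VALUE 14

cycle 1: issue MUL r5<-Mul1 // r0:6,r1:3,r2:1,r3:8,r4:2,r5:Mul1
cycle 2: issue SUB r3<-Add1 // r0:6,r1:3,r2:1,r3:Add1,r4:2,r5:Mul1
cycle 3: issue MUL r1<-Mul2 // r0:6,r1:Mul2,r2:1,r3:Add1,r4:2,r5:Mul1
cycle 4: issue SUB r1<-Add2 // r0:6,r1:Add2,r2:1,r3:Add1,r4:2,r5:Mul1
cycle 5: CDB Add1=6; stall // r0:6,r1:Add2,r2:1,r3:6,r4:2,r5:Mul1
cycle 6: CDB Mul1=18; issue MUL r1<-Mul1 // r0:6,r1:Mul1,r2:1,r3:6,r4:2,r5:18
cycle 7: CDB Add2=1; issue ADD r3<-Add1 // r0:6,r1:Mul1,r2:1,r3:Add1,r4:2,r5:18
cycle 8: CDB Mul2=2; issue MUL r2<-Mul2 // r0:6,r1:Mul1,r2:Mul2,r3:Add1,r4:2,r5:18
cycle 9: - // r0:6,r1:Mul1,r2:Mul2,r3:Add1,r4:2,r5:18
cycle 10: CDB Mul1=12 // r0:6,r1:12,r2:Mul2,r3:Add1,r4:2,r5:18
cycle 11: - // r0:6,r1:12,r2:Mul2,r3:Add1,r4:2,r5:18
cycle 12: CDB Mul2=108 // r0:6,r1:12,r2:108,r3:Add1,r4:2,r5:18
cycle 13: CDB Add1=14 // r0:6,r1:12,r2:108,r3:14,r4:2,r5:18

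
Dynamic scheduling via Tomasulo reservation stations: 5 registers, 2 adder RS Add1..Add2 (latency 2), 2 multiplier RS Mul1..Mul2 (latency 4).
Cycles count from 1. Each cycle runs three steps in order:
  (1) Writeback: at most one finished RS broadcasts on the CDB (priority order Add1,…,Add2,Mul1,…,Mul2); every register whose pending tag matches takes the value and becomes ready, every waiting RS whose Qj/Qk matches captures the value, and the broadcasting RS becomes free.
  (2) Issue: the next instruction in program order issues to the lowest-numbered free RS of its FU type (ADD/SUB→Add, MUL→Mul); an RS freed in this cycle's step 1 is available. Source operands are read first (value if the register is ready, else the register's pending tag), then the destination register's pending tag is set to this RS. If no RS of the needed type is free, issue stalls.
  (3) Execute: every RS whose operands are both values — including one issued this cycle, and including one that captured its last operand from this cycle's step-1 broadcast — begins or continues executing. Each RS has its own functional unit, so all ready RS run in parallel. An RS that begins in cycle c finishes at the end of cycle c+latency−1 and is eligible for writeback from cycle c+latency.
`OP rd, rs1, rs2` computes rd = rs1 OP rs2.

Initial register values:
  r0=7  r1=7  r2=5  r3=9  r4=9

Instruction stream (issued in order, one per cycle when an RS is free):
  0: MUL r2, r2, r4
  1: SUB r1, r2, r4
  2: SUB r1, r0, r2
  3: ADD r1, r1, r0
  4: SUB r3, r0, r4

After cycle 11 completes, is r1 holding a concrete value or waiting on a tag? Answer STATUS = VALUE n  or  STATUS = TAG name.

STATUS = VALUE -31

c1: issue MUL r2<-Mul1 | r0:7,r1:7,r2:Mul1,r3:9,r4:9
c2: issue SUB r1<-Add1 | r0:7,r1:Add1,r2:Mul1,r3:9,r4:9
c3: issue SUB r1<-Add2 | r0:7,r1:Add2,r2:Mul1,r3:9,r4:9
c4: stall | r0:7,r1:Add2,r2:Mul1,r3:9,r4:9
c5: CDB Mul1=45; stall | r0:7,r1:Add2,r2:45,r3:9,r4:9
c6: stall | r0:7,r1:Add2,r2:45,r3:9,r4:9
c7: CDB Add1=36; issue ADD r1<-Add1 | r0:7,r1:Add1,r2:45,r3:9,r4:9
c8: CDB Add2=-38; issue SUB r3<-Add2 | r0:7,r1:Add1,r2:45,r3:Add2,r4:9
c9: - | r0:7,r1:Add1,r2:45,r3:Add2,r4:9
c10: CDB Add1=-31 | r0:7,r1:-31,r2:45,r3:Add2,r4:9
c11: CDB Add2=-2 | r0:7,r1:-31,r2:45,r3:-2,r4:9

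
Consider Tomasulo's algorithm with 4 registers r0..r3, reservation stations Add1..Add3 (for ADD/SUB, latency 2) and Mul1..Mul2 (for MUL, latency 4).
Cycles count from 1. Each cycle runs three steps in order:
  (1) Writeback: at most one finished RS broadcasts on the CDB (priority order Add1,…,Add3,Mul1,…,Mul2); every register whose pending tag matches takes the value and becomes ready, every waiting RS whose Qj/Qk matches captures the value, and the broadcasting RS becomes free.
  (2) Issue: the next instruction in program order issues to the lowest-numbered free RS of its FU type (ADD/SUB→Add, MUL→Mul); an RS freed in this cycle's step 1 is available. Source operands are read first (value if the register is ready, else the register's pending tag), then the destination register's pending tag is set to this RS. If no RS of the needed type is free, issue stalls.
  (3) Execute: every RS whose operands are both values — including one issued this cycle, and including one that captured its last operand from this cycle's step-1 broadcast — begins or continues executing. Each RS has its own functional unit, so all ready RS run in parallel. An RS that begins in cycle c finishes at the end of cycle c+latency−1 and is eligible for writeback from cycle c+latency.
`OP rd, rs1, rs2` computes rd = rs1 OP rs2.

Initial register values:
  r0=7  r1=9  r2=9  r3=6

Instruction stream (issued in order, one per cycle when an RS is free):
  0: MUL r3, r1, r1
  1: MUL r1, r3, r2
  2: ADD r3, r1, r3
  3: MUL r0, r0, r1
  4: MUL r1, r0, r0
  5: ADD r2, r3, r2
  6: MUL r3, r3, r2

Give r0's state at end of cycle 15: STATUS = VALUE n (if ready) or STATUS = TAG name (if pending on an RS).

c1: issue MUL r3<-Mul1 | r0:7,r1:9,r2:9,r3:Mul1
c2: issue MUL r1<-Mul2 | r0:7,r1:Mul2,r2:9,r3:Mul1
c3: issue ADD r3<-Add1 | r0:7,r1:Mul2,r2:9,r3:Add1
c4: stall | r0:7,r1:Mul2,r2:9,r3:Add1
c5: CDB Mul1=81; issue MUL r0<-Mul1 | r0:Mul1,r1:Mul2,r2:9,r3:Add1
c6: stall | r0:Mul1,r1:Mul2,r2:9,r3:Add1
c7: stall | r0:Mul1,r1:Mul2,r2:9,r3:Add1
c8: stall | r0:Mul1,r1:Mul2,r2:9,r3:Add1
c9: CDB Mul2=729; issue MUL r1<-Mul2 | r0:Mul1,r1:Mul2,r2:9,r3:Add1
c10: issue ADD r2<-Add2 | r0:Mul1,r1:Mul2,r2:Add2,r3:Add1
c11: CDB Add1=810; stall | r0:Mul1,r1:Mul2,r2:Add2,r3:810
c12: stall | r0:Mul1,r1:Mul2,r2:Add2,r3:810
c13: CDB Add2=819; stall | r0:Mul1,r1:Mul2,r2:819,r3:810
c14: CDB Mul1=5103; issue MUL r3<-Mul1 | r0:5103,r1:Mul2,r2:819,r3:Mul1
c15: - | r0:5103,r1:Mul2,r2:819,r3:Mul1

STATUS = VALUE 5103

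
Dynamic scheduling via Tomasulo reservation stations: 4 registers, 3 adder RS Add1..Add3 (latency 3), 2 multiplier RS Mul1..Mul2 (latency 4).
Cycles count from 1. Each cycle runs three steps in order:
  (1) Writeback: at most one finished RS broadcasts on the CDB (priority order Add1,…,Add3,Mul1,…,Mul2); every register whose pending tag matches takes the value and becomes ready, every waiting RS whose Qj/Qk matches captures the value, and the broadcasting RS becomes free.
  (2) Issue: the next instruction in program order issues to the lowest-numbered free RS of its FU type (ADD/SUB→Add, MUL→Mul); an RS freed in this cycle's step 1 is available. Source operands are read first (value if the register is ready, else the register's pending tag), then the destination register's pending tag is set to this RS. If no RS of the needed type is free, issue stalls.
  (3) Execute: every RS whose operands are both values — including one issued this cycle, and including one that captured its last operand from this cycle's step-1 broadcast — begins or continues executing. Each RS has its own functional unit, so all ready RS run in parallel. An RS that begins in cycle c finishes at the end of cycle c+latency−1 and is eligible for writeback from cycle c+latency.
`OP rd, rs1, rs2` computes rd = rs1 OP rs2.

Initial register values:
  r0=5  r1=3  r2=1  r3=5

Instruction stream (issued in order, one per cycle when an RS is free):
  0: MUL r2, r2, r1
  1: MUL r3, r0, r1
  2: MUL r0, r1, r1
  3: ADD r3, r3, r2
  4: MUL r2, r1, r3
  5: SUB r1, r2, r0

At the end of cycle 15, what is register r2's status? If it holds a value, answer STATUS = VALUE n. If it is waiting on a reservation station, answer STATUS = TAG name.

cycle 1: issue MUL r2<-Mul1 // r0:5,r1:3,r2:Mul1,r3:5
cycle 2: issue MUL r3<-Mul2 // r0:5,r1:3,r2:Mul1,r3:Mul2
cycle 3: stall // r0:5,r1:3,r2:Mul1,r3:Mul2
cycle 4: stall // r0:5,r1:3,r2:Mul1,r3:Mul2
cycle 5: CDB Mul1=3; issue MUL r0<-Mul1 // r0:Mul1,r1:3,r2:3,r3:Mul2
cycle 6: CDB Mul2=15; issue ADD r3<-Add1 // r0:Mul1,r1:3,r2:3,r3:Add1
cycle 7: issue MUL r2<-Mul2 // r0:Mul1,r1:3,r2:Mul2,r3:Add1
cycle 8: issue SUB r1<-Add2 // r0:Mul1,r1:Add2,r2:Mul2,r3:Add1
cycle 9: CDB Add1=18 // r0:Mul1,r1:Add2,r2:Mul2,r3:18
cycle 10: CDB Mul1=9 // r0:9,r1:Add2,r2:Mul2,r3:18
cycle 11: - // r0:9,r1:Add2,r2:Mul2,r3:18
cycle 12: - // r0:9,r1:Add2,r2:Mul2,r3:18
cycle 13: CDB Mul2=54 // r0:9,r1:Add2,r2:54,r3:18
cycle 14: - // r0:9,r1:Add2,r2:54,r3:18
cycle 15: - // r0:9,r1:Add2,r2:54,r3:18

STATUS = VALUE 54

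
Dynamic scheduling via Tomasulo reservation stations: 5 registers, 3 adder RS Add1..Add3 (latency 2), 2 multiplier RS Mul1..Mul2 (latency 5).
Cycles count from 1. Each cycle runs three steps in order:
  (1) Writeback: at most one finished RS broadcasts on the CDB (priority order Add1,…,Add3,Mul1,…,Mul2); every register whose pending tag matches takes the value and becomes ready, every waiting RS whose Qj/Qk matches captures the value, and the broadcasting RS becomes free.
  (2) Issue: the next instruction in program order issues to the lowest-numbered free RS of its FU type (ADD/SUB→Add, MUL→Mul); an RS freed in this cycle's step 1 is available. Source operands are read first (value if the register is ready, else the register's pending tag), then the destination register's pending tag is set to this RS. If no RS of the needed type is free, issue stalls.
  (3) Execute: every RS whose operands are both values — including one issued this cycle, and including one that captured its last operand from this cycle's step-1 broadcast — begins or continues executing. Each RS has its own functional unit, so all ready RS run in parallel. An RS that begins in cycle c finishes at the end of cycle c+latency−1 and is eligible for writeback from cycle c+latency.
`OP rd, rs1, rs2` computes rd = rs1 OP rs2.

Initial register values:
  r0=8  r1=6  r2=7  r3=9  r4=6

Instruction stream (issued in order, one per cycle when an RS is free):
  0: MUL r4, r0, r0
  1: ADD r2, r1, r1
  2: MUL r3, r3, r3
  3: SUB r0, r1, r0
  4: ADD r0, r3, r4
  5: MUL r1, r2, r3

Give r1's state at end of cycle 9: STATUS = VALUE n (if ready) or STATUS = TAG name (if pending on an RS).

  c1: issue MUL r4<-Mul1  regs: r0:8,r1:6,r2:7,r3:9,r4:Mul1
  c2: issue ADD r2<-Add1  regs: r0:8,r1:6,r2:Add1,r3:9,r4:Mul1
  c3: issue MUL r3<-Mul2  regs: r0:8,r1:6,r2:Add1,r3:Mul2,r4:Mul1
  c4: CDB Add1=12; issue SUB r0<-Add1  regs: r0:Add1,r1:6,r2:12,r3:Mul2,r4:Mul1
  c5: issue ADD r0<-Add2  regs: r0:Add2,r1:6,r2:12,r3:Mul2,r4:Mul1
  c6: CDB Add1=-2; stall  regs: r0:Add2,r1:6,r2:12,r3:Mul2,r4:Mul1
  c7: CDB Mul1=64; issue MUL r1<-Mul1  regs: r0:Add2,r1:Mul1,r2:12,r3:Mul2,r4:64
  c8: CDB Mul2=81  regs: r0:Add2,r1:Mul1,r2:12,r3:81,r4:64
  c9: -  regs: r0:Add2,r1:Mul1,r2:12,r3:81,r4:64

STATUS = TAG Mul1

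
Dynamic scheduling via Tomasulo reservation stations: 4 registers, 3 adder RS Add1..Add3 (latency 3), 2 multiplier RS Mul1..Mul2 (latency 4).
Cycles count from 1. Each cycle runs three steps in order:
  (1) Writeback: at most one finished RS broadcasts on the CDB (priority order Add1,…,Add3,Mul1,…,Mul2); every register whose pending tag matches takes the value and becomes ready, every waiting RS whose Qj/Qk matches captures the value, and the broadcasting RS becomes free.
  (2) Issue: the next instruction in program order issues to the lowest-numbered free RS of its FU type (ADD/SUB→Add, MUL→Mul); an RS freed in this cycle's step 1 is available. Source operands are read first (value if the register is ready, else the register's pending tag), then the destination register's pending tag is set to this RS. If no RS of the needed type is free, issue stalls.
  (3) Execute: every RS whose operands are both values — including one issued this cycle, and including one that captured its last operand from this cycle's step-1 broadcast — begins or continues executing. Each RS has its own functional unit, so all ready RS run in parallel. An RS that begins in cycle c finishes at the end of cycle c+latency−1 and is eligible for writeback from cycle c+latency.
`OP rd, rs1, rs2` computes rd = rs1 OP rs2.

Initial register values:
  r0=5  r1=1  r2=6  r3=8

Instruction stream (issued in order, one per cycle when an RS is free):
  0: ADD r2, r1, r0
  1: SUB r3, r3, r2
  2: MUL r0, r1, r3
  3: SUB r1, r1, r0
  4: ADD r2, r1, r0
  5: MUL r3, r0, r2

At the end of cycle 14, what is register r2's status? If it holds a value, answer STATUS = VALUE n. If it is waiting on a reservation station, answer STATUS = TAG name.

c1: issue ADD r2<-Add1 | r0:5,r1:1,r2:Add1,r3:8
c2: issue SUB r3<-Add2 | r0:5,r1:1,r2:Add1,r3:Add2
c3: issue MUL r0<-Mul1 | r0:Mul1,r1:1,r2:Add1,r3:Add2
c4: CDB Add1=6; issue SUB r1<-Add1 | r0:Mul1,r1:Add1,r2:6,r3:Add2
c5: issue ADD r2<-Add3 | r0:Mul1,r1:Add1,r2:Add3,r3:Add2
c6: issue MUL r3<-Mul2 | r0:Mul1,r1:Add1,r2:Add3,r3:Mul2
c7: CDB Add2=2 | r0:Mul1,r1:Add1,r2:Add3,r3:Mul2
c8: - | r0:Mul1,r1:Add1,r2:Add3,r3:Mul2
c9: - | r0:Mul1,r1:Add1,r2:Add3,r3:Mul2
c10: - | r0:Mul1,r1:Add1,r2:Add3,r3:Mul2
c11: CDB Mul1=2 | r0:2,r1:Add1,r2:Add3,r3:Mul2
c12: - | r0:2,r1:Add1,r2:Add3,r3:Mul2
c13: - | r0:2,r1:Add1,r2:Add3,r3:Mul2
c14: CDB Add1=-1 | r0:2,r1:-1,r2:Add3,r3:Mul2

STATUS = TAG Add3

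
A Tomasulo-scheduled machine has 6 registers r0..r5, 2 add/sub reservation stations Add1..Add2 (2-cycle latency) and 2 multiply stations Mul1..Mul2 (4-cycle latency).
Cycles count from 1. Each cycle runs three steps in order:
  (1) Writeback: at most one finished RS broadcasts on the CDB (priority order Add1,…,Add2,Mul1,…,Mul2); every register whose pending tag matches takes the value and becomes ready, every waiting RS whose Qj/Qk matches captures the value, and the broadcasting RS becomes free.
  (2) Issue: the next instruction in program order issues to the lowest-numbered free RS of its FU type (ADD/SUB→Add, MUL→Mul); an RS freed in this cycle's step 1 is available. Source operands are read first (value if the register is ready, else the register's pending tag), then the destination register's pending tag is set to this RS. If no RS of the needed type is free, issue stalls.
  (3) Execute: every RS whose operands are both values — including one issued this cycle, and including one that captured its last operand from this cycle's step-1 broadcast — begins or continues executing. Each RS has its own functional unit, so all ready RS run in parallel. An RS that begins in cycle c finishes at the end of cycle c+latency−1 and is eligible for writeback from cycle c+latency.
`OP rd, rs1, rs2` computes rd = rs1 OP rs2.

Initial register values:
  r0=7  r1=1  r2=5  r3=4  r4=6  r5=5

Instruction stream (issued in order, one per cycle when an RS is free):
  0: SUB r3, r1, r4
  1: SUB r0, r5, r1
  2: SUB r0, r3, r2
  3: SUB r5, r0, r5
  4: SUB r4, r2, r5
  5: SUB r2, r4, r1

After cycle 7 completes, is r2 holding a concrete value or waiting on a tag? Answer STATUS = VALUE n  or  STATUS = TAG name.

STATUS = TAG Add2

cycle 1: issue SUB r3<-Add1 // r0:7,r1:1,r2:5,r3:Add1,r4:6,r5:5
cycle 2: issue SUB r0<-Add2 // r0:Add2,r1:1,r2:5,r3:Add1,r4:6,r5:5
cycle 3: CDB Add1=-5; issue SUB r0<-Add1 // r0:Add1,r1:1,r2:5,r3:-5,r4:6,r5:5
cycle 4: CDB Add2=4; issue SUB r5<-Add2 // r0:Add1,r1:1,r2:5,r3:-5,r4:6,r5:Add2
cycle 5: CDB Add1=-10; issue SUB r4<-Add1 // r0:-10,r1:1,r2:5,r3:-5,r4:Add1,r5:Add2
cycle 6: stall // r0:-10,r1:1,r2:5,r3:-5,r4:Add1,r5:Add2
cycle 7: CDB Add2=-15; issue SUB r2<-Add2 // r0:-10,r1:1,r2:Add2,r3:-5,r4:Add1,r5:-15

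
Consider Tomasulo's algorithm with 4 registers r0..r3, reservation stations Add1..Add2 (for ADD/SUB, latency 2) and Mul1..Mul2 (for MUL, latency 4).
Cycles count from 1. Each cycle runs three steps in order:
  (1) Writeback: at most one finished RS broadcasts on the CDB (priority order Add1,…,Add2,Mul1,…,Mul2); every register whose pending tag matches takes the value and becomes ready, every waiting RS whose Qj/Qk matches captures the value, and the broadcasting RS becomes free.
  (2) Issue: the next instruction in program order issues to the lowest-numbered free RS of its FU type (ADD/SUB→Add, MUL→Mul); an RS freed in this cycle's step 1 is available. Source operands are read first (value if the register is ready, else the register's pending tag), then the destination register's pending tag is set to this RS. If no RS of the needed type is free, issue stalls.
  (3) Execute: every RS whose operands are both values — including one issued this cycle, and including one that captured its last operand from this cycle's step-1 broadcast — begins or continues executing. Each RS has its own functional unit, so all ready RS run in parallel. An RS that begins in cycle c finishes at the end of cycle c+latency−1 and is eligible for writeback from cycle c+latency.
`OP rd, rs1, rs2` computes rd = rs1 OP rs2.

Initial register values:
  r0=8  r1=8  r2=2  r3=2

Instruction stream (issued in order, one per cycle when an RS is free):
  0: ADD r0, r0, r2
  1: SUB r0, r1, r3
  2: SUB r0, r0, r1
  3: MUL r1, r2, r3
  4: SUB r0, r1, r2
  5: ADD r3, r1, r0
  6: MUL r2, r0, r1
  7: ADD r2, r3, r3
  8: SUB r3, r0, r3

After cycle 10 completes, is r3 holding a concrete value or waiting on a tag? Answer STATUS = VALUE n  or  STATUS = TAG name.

STATUS = TAG Add1

  c1: issue ADD r0<-Add1  regs: r0:Add1,r1:8,r2:2,r3:2
  c2: issue SUB r0<-Add2  regs: r0:Add2,r1:8,r2:2,r3:2
  c3: CDB Add1=10; issue SUB r0<-Add1  regs: r0:Add1,r1:8,r2:2,r3:2
  c4: CDB Add2=6; issue MUL r1<-Mul1  regs: r0:Add1,r1:Mul1,r2:2,r3:2
  c5: issue SUB r0<-Add2  regs: r0:Add2,r1:Mul1,r2:2,r3:2
  c6: CDB Add1=-2; issue ADD r3<-Add1  regs: r0:Add2,r1:Mul1,r2:2,r3:Add1
  c7: issue MUL r2<-Mul2  regs: r0:Add2,r1:Mul1,r2:Mul2,r3:Add1
  c8: CDB Mul1=4; stall  regs: r0:Add2,r1:4,r2:Mul2,r3:Add1
  c9: stall  regs: r0:Add2,r1:4,r2:Mul2,r3:Add1
  c10: CDB Add2=2; issue ADD r2<-Add2  regs: r0:2,r1:4,r2:Add2,r3:Add1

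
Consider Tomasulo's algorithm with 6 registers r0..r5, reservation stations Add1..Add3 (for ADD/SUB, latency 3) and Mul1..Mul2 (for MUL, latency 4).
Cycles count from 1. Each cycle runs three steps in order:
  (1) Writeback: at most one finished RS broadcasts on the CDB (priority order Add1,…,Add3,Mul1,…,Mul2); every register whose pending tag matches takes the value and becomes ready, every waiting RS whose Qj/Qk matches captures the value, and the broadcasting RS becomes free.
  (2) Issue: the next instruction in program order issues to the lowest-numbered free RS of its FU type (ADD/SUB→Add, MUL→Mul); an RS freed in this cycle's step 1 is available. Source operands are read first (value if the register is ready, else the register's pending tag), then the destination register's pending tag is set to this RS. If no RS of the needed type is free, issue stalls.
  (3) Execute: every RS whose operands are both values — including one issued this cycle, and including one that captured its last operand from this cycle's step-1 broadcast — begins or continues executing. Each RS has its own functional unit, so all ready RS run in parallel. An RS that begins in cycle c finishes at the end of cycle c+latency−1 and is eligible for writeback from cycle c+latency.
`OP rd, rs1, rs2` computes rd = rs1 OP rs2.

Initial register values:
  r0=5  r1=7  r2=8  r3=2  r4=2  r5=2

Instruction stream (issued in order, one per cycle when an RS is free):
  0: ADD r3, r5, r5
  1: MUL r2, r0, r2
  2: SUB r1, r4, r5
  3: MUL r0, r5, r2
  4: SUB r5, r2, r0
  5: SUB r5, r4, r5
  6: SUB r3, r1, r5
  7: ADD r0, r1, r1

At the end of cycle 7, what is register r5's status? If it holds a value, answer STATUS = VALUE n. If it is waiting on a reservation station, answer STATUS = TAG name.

cycle 1: issue ADD r3<-Add1 // r0:5,r1:7,r2:8,r3:Add1,r4:2,r5:2
cycle 2: issue MUL r2<-Mul1 // r0:5,r1:7,r2:Mul1,r3:Add1,r4:2,r5:2
cycle 3: issue SUB r1<-Add2 // r0:5,r1:Add2,r2:Mul1,r3:Add1,r4:2,r5:2
cycle 4: CDB Add1=4; issue MUL r0<-Mul2 // r0:Mul2,r1:Add2,r2:Mul1,r3:4,r4:2,r5:2
cycle 5: issue SUB r5<-Add1 // r0:Mul2,r1:Add2,r2:Mul1,r3:4,r4:2,r5:Add1
cycle 6: CDB Add2=0; issue SUB r5<-Add2 // r0:Mul2,r1:0,r2:Mul1,r3:4,r4:2,r5:Add2
cycle 7: CDB Mul1=40; issue SUB r3<-Add3 // r0:Mul2,r1:0,r2:40,r3:Add3,r4:2,r5:Add2

STATUS = TAG Add2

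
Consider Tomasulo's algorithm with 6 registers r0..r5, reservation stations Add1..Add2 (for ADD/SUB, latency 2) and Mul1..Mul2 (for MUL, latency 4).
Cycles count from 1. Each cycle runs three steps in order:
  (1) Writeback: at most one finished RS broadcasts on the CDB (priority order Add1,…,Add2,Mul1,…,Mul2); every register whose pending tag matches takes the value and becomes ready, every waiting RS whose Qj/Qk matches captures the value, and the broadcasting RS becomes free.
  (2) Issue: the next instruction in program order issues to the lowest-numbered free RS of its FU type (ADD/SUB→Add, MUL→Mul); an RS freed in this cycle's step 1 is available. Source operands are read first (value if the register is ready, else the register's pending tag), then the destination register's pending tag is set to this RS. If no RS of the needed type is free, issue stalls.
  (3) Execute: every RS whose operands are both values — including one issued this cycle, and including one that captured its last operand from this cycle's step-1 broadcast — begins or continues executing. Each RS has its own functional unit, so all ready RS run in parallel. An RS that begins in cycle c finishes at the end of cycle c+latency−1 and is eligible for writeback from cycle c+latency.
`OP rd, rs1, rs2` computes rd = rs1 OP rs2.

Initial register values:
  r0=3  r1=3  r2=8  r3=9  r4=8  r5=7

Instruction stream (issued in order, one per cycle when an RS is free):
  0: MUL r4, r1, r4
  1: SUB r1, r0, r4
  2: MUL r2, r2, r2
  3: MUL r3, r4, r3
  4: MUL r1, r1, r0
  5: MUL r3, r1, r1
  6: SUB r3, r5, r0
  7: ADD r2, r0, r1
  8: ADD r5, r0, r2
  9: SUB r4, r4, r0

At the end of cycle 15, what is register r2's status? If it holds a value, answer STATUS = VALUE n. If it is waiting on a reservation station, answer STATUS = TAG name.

  c1: issue MUL r4<-Mul1  regs: r0:3,r1:3,r2:8,r3:9,r4:Mul1,r5:7
  c2: issue SUB r1<-Add1  regs: r0:3,r1:Add1,r2:8,r3:9,r4:Mul1,r5:7
  c3: issue MUL r2<-Mul2  regs: r0:3,r1:Add1,r2:Mul2,r3:9,r4:Mul1,r5:7
  c4: stall  regs: r0:3,r1:Add1,r2:Mul2,r3:9,r4:Mul1,r5:7
  c5: CDB Mul1=24; issue MUL r3<-Mul1  regs: r0:3,r1:Add1,r2:Mul2,r3:Mul1,r4:24,r5:7
  c6: stall  regs: r0:3,r1:Add1,r2:Mul2,r3:Mul1,r4:24,r5:7
  c7: CDB Add1=-21; stall  regs: r0:3,r1:-21,r2:Mul2,r3:Mul1,r4:24,r5:7
  c8: CDB Mul2=64; issue MUL r1<-Mul2  regs: r0:3,r1:Mul2,r2:64,r3:Mul1,r4:24,r5:7
  c9: CDB Mul1=216; issue MUL r3<-Mul1  regs: r0:3,r1:Mul2,r2:64,r3:Mul1,r4:24,r5:7
  c10: issue SUB r3<-Add1  regs: r0:3,r1:Mul2,r2:64,r3:Add1,r4:24,r5:7
  c11: issue ADD r2<-Add2  regs: r0:3,r1:Mul2,r2:Add2,r3:Add1,r4:24,r5:7
  c12: CDB Add1=4; issue ADD r5<-Add1  regs: r0:3,r1:Mul2,r2:Add2,r3:4,r4:24,r5:Add1
  c13: CDB Mul2=-63; stall  regs: r0:3,r1:-63,r2:Add2,r3:4,r4:24,r5:Add1
  c14: stall  regs: r0:3,r1:-63,r2:Add2,r3:4,r4:24,r5:Add1
  c15: CDB Add2=-60; issue SUB r4<-Add2  regs: r0:3,r1:-63,r2:-60,r3:4,r4:Add2,r5:Add1

STATUS = VALUE -60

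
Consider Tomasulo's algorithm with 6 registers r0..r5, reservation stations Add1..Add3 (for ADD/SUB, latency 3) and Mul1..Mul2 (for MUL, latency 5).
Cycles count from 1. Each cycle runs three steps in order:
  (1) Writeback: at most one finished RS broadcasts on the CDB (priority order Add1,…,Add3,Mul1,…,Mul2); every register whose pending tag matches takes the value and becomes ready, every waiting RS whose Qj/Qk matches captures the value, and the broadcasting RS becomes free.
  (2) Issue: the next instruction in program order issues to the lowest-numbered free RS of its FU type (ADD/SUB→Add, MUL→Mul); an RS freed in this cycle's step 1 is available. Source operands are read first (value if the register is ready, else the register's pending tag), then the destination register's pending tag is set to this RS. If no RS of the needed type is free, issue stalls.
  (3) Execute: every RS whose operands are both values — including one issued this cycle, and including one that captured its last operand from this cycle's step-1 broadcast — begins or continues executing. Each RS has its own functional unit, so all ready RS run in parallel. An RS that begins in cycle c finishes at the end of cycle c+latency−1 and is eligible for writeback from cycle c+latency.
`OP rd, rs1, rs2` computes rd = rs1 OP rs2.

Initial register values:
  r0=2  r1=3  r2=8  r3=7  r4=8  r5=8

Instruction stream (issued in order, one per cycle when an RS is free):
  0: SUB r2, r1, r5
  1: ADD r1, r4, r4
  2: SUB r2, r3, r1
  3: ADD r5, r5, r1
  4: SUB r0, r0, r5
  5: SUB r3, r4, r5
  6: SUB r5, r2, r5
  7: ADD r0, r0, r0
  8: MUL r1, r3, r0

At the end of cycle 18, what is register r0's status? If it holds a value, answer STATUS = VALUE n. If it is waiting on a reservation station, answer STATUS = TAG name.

cycle 1: issue SUB r2<-Add1 // r0:2,r1:3,r2:Add1,r3:7,r4:8,r5:8
cycle 2: issue ADD r1<-Add2 // r0:2,r1:Add2,r2:Add1,r3:7,r4:8,r5:8
cycle 3: issue SUB r2<-Add3 // r0:2,r1:Add2,r2:Add3,r3:7,r4:8,r5:8
cycle 4: CDB Add1=-5; issue ADD r5<-Add1 // r0:2,r1:Add2,r2:Add3,r3:7,r4:8,r5:Add1
cycle 5: CDB Add2=16; issue SUB r0<-Add2 // r0:Add2,r1:16,r2:Add3,r3:7,r4:8,r5:Add1
cycle 6: stall // r0:Add2,r1:16,r2:Add3,r3:7,r4:8,r5:Add1
cycle 7: stall // r0:Add2,r1:16,r2:Add3,r3:7,r4:8,r5:Add1
cycle 8: CDB Add1=24; issue SUB r3<-Add1 // r0:Add2,r1:16,r2:Add3,r3:Add1,r4:8,r5:24
cycle 9: CDB Add3=-9; issue SUB r5<-Add3 // r0:Add2,r1:16,r2:-9,r3:Add1,r4:8,r5:Add3
cycle 10: stall // r0:Add2,r1:16,r2:-9,r3:Add1,r4:8,r5:Add3
cycle 11: CDB Add1=-16; issue ADD r0<-Add1 // r0:Add1,r1:16,r2:-9,r3:-16,r4:8,r5:Add3
cycle 12: CDB Add2=-22; issue MUL r1<-Mul1 // r0:Add1,r1:Mul1,r2:-9,r3:-16,r4:8,r5:Add3
cycle 13: CDB Add3=-33 // r0:Add1,r1:Mul1,r2:-9,r3:-16,r4:8,r5:-33
cycle 14: - // r0:Add1,r1:Mul1,r2:-9,r3:-16,r4:8,r5:-33
cycle 15: CDB Add1=-44 // r0:-44,r1:Mul1,r2:-9,r3:-16,r4:8,r5:-33
cycle 16: - // r0:-44,r1:Mul1,r2:-9,r3:-16,r4:8,r5:-33
cycle 17: - // r0:-44,r1:Mul1,r2:-9,r3:-16,r4:8,r5:-33
cycle 18: - // r0:-44,r1:Mul1,r2:-9,r3:-16,r4:8,r5:-33

STATUS = VALUE -44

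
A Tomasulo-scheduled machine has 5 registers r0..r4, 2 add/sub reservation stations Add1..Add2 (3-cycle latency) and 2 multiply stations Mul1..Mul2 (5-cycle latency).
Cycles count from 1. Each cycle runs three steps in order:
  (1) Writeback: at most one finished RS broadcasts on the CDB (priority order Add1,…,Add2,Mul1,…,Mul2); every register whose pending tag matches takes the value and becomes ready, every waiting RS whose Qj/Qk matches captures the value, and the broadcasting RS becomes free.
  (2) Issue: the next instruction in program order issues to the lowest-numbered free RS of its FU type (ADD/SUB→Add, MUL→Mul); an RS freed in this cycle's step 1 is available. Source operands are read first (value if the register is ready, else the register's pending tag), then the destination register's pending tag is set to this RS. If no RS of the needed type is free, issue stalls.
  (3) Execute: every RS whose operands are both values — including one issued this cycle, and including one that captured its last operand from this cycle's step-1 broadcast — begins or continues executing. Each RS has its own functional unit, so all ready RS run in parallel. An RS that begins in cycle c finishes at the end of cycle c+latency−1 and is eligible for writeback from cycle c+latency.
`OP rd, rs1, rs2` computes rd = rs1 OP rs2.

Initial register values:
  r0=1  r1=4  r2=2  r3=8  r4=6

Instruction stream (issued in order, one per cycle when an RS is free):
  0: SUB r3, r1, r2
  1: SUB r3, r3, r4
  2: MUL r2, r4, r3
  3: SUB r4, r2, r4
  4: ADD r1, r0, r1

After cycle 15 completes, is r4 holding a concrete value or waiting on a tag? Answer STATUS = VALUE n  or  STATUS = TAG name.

cycle 1: issue SUB r3<-Add1 // r0:1,r1:4,r2:2,r3:Add1,r4:6
cycle 2: issue SUB r3<-Add2 // r0:1,r1:4,r2:2,r3:Add2,r4:6
cycle 3: issue MUL r2<-Mul1 // r0:1,r1:4,r2:Mul1,r3:Add2,r4:6
cycle 4: CDB Add1=2; issue SUB r4<-Add1 // r0:1,r1:4,r2:Mul1,r3:Add2,r4:Add1
cycle 5: stall // r0:1,r1:4,r2:Mul1,r3:Add2,r4:Add1
cycle 6: stall // r0:1,r1:4,r2:Mul1,r3:Add2,r4:Add1
cycle 7: CDB Add2=-4; issue ADD r1<-Add2 // r0:1,r1:Add2,r2:Mul1,r3:-4,r4:Add1
cycle 8: - // r0:1,r1:Add2,r2:Mul1,r3:-4,r4:Add1
cycle 9: - // r0:1,r1:Add2,r2:Mul1,r3:-4,r4:Add1
cycle 10: CDB Add2=5 // r0:1,r1:5,r2:Mul1,r3:-4,r4:Add1
cycle 11: - // r0:1,r1:5,r2:Mul1,r3:-4,r4:Add1
cycle 12: CDB Mul1=-24 // r0:1,r1:5,r2:-24,r3:-4,r4:Add1
cycle 13: - // r0:1,r1:5,r2:-24,r3:-4,r4:Add1
cycle 14: - // r0:1,r1:5,r2:-24,r3:-4,r4:Add1
cycle 15: CDB Add1=-30 // r0:1,r1:5,r2:-24,r3:-4,r4:-30

STATUS = VALUE -30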